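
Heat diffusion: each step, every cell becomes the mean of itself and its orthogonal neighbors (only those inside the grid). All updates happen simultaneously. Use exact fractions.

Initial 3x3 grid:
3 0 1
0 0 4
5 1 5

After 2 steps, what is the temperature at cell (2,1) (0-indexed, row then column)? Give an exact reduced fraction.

Answer: 109/48

Derivation:
Step 1: cell (2,1) = 11/4
Step 2: cell (2,1) = 109/48
Full grid after step 2:
  4/3 7/6 31/18
  3/2 37/20 17/8
  9/4 109/48 103/36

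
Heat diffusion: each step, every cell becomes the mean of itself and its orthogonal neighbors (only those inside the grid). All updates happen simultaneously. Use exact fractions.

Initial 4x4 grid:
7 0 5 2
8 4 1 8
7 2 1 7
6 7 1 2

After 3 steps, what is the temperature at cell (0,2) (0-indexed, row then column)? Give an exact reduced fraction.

Step 1: cell (0,2) = 2
Step 2: cell (0,2) = 37/10
Step 3: cell (0,2) = 1063/300
Full grid after step 3:
  659/144 25/6 1063/300 719/180
  2437/480 7949/2000 478/125 1133/300
  36331/7200 1313/300 20813/6000 1709/450
  1409/270 30361/7200 26249/7200 7439/2160

Answer: 1063/300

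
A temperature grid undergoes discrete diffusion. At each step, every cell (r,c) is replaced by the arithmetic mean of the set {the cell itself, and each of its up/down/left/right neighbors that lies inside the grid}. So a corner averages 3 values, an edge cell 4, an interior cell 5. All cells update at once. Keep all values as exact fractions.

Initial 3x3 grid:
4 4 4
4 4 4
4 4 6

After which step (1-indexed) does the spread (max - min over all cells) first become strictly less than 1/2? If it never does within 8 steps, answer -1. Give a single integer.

Answer: 3

Derivation:
Step 1: max=14/3, min=4, spread=2/3
Step 2: max=41/9, min=4, spread=5/9
Step 3: max=473/108, min=4, spread=41/108
  -> spread < 1/2 first at step 3
Step 4: max=28051/6480, min=731/180, spread=347/1296
Step 5: max=1662137/388800, min=7357/1800, spread=2921/15552
Step 6: max=99140539/23328000, min=889483/216000, spread=24611/186624
Step 7: max=5917442033/1399680000, min=20096741/4860000, spread=207329/2239488
Step 8: max=353953152451/83980800000, min=1075601599/259200000, spread=1746635/26873856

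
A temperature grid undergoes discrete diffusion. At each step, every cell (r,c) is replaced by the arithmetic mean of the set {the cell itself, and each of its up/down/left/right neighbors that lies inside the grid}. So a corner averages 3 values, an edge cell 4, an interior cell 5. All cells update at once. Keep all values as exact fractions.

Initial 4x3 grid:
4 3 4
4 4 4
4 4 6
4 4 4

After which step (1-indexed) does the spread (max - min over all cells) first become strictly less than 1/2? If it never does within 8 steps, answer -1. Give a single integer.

Step 1: max=14/3, min=11/3, spread=1
Step 2: max=271/60, min=893/240, spread=191/240
Step 3: max=2371/540, min=8203/2160, spread=427/720
Step 4: max=69553/16200, min=503729/129600, spread=1171/2880
  -> spread < 1/2 first at step 4
Step 5: max=2073031/486000, min=30418531/7776000, spread=183331/518400
Step 6: max=123091649/29160000, min=1845050009/466560000, spread=331777/1244160
Step 7: max=3672416783/874800000, min=111329796331/27993600000, spread=9166727/41472000
Step 8: max=438196800719/104976000000, min=6718891364129/1679616000000, spread=779353193/4478976000

Answer: 4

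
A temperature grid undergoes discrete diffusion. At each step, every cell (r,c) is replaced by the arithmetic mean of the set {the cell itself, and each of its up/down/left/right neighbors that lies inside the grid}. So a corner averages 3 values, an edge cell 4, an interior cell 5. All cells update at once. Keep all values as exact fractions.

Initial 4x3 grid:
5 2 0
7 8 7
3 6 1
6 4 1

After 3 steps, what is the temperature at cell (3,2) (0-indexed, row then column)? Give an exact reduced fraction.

Answer: 637/180

Derivation:
Step 1: cell (3,2) = 2
Step 2: cell (3,2) = 10/3
Step 3: cell (3,2) = 637/180
Full grid after step 3:
  131/27 62783/14400 97/24
  35959/7200 28297/6000 9653/2400
  35909/7200 26207/6000 9503/2400
  4837/1080 59593/14400 637/180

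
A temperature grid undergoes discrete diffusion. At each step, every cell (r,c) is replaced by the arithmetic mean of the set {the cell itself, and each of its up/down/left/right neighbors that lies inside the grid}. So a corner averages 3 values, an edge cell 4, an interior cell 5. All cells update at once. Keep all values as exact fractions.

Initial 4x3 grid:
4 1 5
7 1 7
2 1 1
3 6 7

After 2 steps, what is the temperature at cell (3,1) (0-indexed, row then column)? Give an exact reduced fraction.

Answer: 887/240

Derivation:
Step 1: cell (3,1) = 17/4
Step 2: cell (3,1) = 887/240
Full grid after step 2:
  41/12 869/240 127/36
  283/80 307/100 457/120
  757/240 171/50 431/120
  67/18 887/240 155/36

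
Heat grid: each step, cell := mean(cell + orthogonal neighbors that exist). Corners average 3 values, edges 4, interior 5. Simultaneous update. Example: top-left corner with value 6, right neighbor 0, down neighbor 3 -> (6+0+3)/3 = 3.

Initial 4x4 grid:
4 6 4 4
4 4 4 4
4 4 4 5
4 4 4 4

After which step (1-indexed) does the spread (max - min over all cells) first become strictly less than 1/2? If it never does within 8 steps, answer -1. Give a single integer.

Answer: 3

Derivation:
Step 1: max=14/3, min=4, spread=2/3
Step 2: max=271/60, min=4, spread=31/60
Step 3: max=2371/540, min=4, spread=211/540
  -> spread < 1/2 first at step 3
Step 4: max=233779/54000, min=304/75, spread=14899/54000
Step 5: max=2086909/486000, min=4579/1125, spread=108781/486000
Step 6: max=207453031/48600000, min=245971/60000, spread=8216521/48600000
Step 7: max=1858950361/437400000, min=1666103/405000, spread=59559121/437400000
Step 8: max=185427178939/43740000000, min=2006959357/486000000, spread=4800836809/43740000000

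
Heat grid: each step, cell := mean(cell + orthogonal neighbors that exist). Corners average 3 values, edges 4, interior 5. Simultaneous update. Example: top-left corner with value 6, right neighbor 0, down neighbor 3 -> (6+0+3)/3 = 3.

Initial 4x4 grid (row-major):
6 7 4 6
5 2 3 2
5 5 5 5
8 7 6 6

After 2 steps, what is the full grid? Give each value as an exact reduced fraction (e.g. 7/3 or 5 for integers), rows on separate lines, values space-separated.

After step 1:
  6 19/4 5 4
  9/2 22/5 16/5 4
  23/4 24/5 24/5 9/2
  20/3 13/2 6 17/3
After step 2:
  61/12 403/80 339/80 13/3
  413/80 433/100 107/25 157/40
  1303/240 21/4 233/50 569/120
  227/36 719/120 689/120 97/18

Answer: 61/12 403/80 339/80 13/3
413/80 433/100 107/25 157/40
1303/240 21/4 233/50 569/120
227/36 719/120 689/120 97/18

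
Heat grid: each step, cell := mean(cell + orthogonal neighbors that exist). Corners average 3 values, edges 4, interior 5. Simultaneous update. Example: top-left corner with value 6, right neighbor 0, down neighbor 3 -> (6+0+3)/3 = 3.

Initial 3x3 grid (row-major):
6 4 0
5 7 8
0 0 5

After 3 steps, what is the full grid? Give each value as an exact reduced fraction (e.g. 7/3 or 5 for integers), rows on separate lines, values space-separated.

After step 1:
  5 17/4 4
  9/2 24/5 5
  5/3 3 13/3
After step 2:
  55/12 361/80 53/12
  479/120 431/100 68/15
  55/18 69/20 37/9
After step 3:
  349/80 7129/1600 359/80
  28693/7200 8319/2000 7817/1800
  3779/1080 2239/600 2177/540

Answer: 349/80 7129/1600 359/80
28693/7200 8319/2000 7817/1800
3779/1080 2239/600 2177/540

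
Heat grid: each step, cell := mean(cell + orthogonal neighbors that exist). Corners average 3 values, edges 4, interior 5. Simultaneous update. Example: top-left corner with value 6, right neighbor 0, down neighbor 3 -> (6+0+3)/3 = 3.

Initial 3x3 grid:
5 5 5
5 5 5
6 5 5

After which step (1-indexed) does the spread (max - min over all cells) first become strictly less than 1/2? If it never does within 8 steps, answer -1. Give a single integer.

Step 1: max=16/3, min=5, spread=1/3
  -> spread < 1/2 first at step 1
Step 2: max=95/18, min=5, spread=5/18
Step 3: max=1121/216, min=5, spread=41/216
Step 4: max=66931/12960, min=1811/360, spread=347/2592
Step 5: max=3994937/777600, min=18157/3600, spread=2921/31104
Step 6: max=239108539/46656000, min=2185483/432000, spread=24611/373248
Step 7: max=14315522033/2799360000, min=49256741/9720000, spread=207329/4478976
Step 8: max=857837952451/167961600000, min=2630801599/518400000, spread=1746635/53747712

Answer: 1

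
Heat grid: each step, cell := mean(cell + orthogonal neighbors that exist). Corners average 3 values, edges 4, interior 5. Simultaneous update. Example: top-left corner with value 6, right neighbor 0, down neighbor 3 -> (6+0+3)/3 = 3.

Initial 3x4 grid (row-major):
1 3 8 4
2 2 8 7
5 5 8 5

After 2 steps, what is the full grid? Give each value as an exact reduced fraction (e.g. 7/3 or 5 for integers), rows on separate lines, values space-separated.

Answer: 8/3 61/16 1331/240 217/36
25/8 108/25 577/100 32/5
23/6 39/8 743/120 115/18

Derivation:
After step 1:
  2 7/2 23/4 19/3
  5/2 4 33/5 6
  4 5 13/2 20/3
After step 2:
  8/3 61/16 1331/240 217/36
  25/8 108/25 577/100 32/5
  23/6 39/8 743/120 115/18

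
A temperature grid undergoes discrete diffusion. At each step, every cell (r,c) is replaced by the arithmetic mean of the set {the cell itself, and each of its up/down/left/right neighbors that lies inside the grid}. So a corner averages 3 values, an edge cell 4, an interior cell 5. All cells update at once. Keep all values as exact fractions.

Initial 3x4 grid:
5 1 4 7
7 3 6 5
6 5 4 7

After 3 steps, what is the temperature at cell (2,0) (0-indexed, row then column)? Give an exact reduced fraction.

Step 1: cell (2,0) = 6
Step 2: cell (2,0) = 21/4
Step 3: cell (2,0) = 3683/720
Full grid after step 3:
  2411/540 30833/7200 33953/7200 2711/540
  67981/14400 1769/375 7201/1500 77021/14400
  3683/720 5893/1200 2333/450 11489/2160

Answer: 3683/720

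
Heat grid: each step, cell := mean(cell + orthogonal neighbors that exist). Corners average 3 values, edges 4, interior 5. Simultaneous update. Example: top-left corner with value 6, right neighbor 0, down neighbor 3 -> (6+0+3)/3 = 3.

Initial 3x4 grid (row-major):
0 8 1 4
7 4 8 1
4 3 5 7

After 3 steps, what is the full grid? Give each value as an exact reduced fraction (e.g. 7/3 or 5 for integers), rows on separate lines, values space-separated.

After step 1:
  5 13/4 21/4 2
  15/4 6 19/5 5
  14/3 4 23/4 13/3
After step 2:
  4 39/8 143/40 49/12
  233/48 104/25 129/25 227/60
  149/36 245/48 1073/240 181/36
After step 3:
  659/144 1661/400 1327/300 1373/360
  61751/14400 3623/750 25379/6000 16249/3600
  1015/216 32173/7200 35573/7200 9563/2160

Answer: 659/144 1661/400 1327/300 1373/360
61751/14400 3623/750 25379/6000 16249/3600
1015/216 32173/7200 35573/7200 9563/2160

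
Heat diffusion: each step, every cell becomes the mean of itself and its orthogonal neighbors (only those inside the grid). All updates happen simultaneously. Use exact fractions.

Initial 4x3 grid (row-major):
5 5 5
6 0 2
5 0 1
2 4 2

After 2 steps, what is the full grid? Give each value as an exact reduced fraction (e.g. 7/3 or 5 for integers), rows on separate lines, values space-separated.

After step 1:
  16/3 15/4 4
  4 13/5 2
  13/4 2 5/4
  11/3 2 7/3
After step 2:
  157/36 941/240 13/4
  911/240 287/100 197/80
  155/48 111/50 91/48
  107/36 5/2 67/36

Answer: 157/36 941/240 13/4
911/240 287/100 197/80
155/48 111/50 91/48
107/36 5/2 67/36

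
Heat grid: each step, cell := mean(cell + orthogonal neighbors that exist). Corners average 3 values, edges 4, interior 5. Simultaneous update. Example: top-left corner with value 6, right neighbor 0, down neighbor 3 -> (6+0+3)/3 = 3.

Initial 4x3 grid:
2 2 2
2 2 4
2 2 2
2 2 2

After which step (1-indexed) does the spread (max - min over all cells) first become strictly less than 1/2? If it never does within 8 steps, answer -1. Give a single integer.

Step 1: max=8/3, min=2, spread=2/3
Step 2: max=151/60, min=2, spread=31/60
Step 3: max=1291/540, min=2, spread=211/540
  -> spread < 1/2 first at step 3
Step 4: max=124897/54000, min=1847/900, spread=14077/54000
Step 5: max=1112407/486000, min=111683/54000, spread=5363/24300
Step 6: max=32900809/14580000, min=62869/30000, spread=93859/583200
Step 7: max=1959874481/874800000, min=102536467/48600000, spread=4568723/34992000
Step 8: max=116756435629/52488000000, min=3097618889/1458000000, spread=8387449/83980800

Answer: 3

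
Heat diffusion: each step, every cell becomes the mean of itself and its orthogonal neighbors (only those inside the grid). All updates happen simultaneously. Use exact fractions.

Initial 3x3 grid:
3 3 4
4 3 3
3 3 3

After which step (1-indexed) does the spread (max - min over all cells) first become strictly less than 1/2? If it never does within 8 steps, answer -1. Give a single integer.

Answer: 1

Derivation:
Step 1: max=10/3, min=3, spread=1/3
  -> spread < 1/2 first at step 1
Step 2: max=787/240, min=37/12, spread=47/240
Step 3: max=3541/1080, min=251/80, spread=61/432
Step 4: max=211037/64800, min=136433/43200, spread=511/5184
Step 5: max=12623089/3888000, min=8235851/2592000, spread=4309/62208
Step 6: max=754823633/233280000, min=165218099/51840000, spread=36295/746496
Step 7: max=45199443901/13996800000, min=29814449059/9331200000, spread=305773/8957952
Step 8: max=2707521511397/839808000000, min=1791597929473/559872000000, spread=2575951/107495424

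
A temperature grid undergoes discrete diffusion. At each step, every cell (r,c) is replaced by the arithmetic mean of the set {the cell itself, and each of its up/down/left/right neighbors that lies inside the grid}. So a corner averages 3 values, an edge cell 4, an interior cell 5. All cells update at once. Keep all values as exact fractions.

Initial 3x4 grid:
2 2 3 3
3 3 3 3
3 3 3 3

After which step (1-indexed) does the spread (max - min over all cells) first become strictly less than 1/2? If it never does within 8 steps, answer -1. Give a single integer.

Answer: 2

Derivation:
Step 1: max=3, min=7/3, spread=2/3
Step 2: max=3, min=91/36, spread=17/36
  -> spread < 1/2 first at step 2
Step 3: max=3, min=353/135, spread=52/135
Step 4: max=5353/1800, min=347551/129600, spread=7573/25920
Step 5: max=79783/27000, min=21158999/7776000, spread=363701/1555200
Step 6: max=2112587/720000, min=1283826001/466560000, spread=681043/3732480
Step 7: max=567317911/194400000, min=77611462859/27993600000, spread=163292653/1119744000
Step 8: max=16938860837/5832000000, min=4684020115681/1679616000000, spread=1554974443/13436928000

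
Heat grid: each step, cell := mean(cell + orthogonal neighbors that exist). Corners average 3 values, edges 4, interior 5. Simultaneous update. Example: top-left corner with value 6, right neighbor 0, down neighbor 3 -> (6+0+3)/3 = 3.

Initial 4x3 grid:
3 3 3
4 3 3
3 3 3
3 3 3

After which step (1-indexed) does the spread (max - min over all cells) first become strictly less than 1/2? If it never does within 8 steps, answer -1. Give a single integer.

Answer: 1

Derivation:
Step 1: max=10/3, min=3, spread=1/3
  -> spread < 1/2 first at step 1
Step 2: max=391/120, min=3, spread=31/120
Step 3: max=3451/1080, min=3, spread=211/1080
Step 4: max=340897/108000, min=5447/1800, spread=14077/108000
Step 5: max=3056407/972000, min=327683/108000, spread=5363/48600
Step 6: max=91220809/29160000, min=182869/60000, spread=93859/1166400
Step 7: max=5459074481/1749600000, min=296936467/97200000, spread=4568723/69984000
Step 8: max=326708435629/104976000000, min=8929618889/2916000000, spread=8387449/167961600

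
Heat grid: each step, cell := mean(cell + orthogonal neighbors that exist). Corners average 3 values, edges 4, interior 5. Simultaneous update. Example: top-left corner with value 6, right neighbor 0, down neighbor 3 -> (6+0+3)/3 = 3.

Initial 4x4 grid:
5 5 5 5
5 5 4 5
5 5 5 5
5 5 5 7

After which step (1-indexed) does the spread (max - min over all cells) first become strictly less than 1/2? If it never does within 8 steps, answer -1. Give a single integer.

Answer: 3

Derivation:
Step 1: max=17/3, min=19/4, spread=11/12
Step 2: max=50/9, min=239/50, spread=349/450
Step 3: max=11503/2160, min=11633/2400, spread=10333/21600
  -> spread < 1/2 first at step 3
Step 4: max=341341/64800, min=117649/24000, spread=236887/648000
Step 5: max=10095511/1944000, min=10609961/2160000, spread=5465461/19440000
Step 6: max=60184181/11664000, min=106455187/21600000, spread=134919001/583200000
Step 7: max=8969629903/1749600000, min=960567827/194400000, spread=16225973/87480000
Step 8: max=268027170601/52488000000, min=28871150549/5832000000, spread=409340783/2624400000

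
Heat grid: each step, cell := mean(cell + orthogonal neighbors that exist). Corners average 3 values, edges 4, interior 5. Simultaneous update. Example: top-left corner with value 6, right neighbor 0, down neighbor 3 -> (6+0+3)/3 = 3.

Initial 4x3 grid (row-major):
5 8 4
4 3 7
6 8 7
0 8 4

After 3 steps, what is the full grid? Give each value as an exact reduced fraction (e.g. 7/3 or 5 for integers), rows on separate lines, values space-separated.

Answer: 575/108 6529/1200 2491/432
9301/1800 11219/2000 41579/7200
18527/3600 11139/2000 42779/7200
2761/540 823/150 12719/2160

Derivation:
After step 1:
  17/3 5 19/3
  9/2 6 21/4
  9/2 32/5 13/2
  14/3 5 19/3
After step 2:
  91/18 23/4 199/36
  31/6 543/100 289/48
  301/60 142/25 1469/240
  85/18 28/5 107/18
After step 3:
  575/108 6529/1200 2491/432
  9301/1800 11219/2000 41579/7200
  18527/3600 11139/2000 42779/7200
  2761/540 823/150 12719/2160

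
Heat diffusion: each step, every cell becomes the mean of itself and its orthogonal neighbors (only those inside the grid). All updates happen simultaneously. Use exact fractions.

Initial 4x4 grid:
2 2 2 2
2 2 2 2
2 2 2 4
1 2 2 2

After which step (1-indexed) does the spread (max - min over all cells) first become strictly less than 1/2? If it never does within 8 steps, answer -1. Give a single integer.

Step 1: max=8/3, min=5/3, spread=1
Step 2: max=151/60, min=31/18, spread=143/180
Step 3: max=5119/2160, min=391/216, spread=403/720
Step 4: max=124123/54000, min=60737/32400, spread=17171/40500
  -> spread < 1/2 first at step 4
Step 5: max=4377367/1944000, min=1861739/972000, spread=217963/648000
Step 6: max=215172527/97200000, min=56897309/29160000, spread=76544491/291600000
Step 7: max=3829464679/1749600000, min=345555973/174960000, spread=124634983/583200000
Step 8: max=189650065421/87480000000, min=348729099913/174960000000, spread=10190343643/58320000000

Answer: 4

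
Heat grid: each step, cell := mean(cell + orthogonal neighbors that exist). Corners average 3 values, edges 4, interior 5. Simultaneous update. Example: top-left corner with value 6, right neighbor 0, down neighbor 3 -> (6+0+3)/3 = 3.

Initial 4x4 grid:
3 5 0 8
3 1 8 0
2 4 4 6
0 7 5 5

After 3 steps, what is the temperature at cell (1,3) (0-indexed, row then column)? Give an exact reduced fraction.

Answer: 31837/7200

Derivation:
Step 1: cell (1,3) = 11/2
Step 2: cell (1,3) = 871/240
Step 3: cell (1,3) = 31837/7200
Full grid after step 3:
  869/270 5731/1800 7243/1800 8131/2160
  2603/900 2759/750 22213/6000 31837/7200
  321/100 7091/2000 2711/600 31541/7200
  2357/720 9559/2400 32141/7200 5317/1080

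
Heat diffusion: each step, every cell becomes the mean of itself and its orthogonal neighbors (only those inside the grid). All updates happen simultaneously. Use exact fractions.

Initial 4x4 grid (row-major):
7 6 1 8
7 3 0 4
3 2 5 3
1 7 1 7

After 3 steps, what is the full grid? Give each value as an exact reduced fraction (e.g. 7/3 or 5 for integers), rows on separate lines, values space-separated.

After step 1:
  20/3 17/4 15/4 13/3
  5 18/5 13/5 15/4
  13/4 4 11/5 19/4
  11/3 11/4 5 11/3
After step 2:
  191/36 137/30 56/15 71/18
  1111/240 389/100 159/50 463/120
  191/48 79/25 371/100 431/120
  29/9 185/48 817/240 161/36
After step 3:
  10441/2160 7873/1800 6941/1800 4153/1080
  32047/7200 23311/6000 11023/3000 13117/3600
  26983/7200 2789/750 4091/1200 14069/3600
  199/54 24553/7200 27793/7200 8257/2160

Answer: 10441/2160 7873/1800 6941/1800 4153/1080
32047/7200 23311/6000 11023/3000 13117/3600
26983/7200 2789/750 4091/1200 14069/3600
199/54 24553/7200 27793/7200 8257/2160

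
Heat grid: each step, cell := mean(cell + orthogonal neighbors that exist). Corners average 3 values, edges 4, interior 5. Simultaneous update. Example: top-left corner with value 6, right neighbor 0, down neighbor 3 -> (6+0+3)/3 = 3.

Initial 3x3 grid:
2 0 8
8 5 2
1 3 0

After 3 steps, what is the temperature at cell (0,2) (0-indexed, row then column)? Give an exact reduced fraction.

Answer: 3673/1080

Derivation:
Step 1: cell (0,2) = 10/3
Step 2: cell (0,2) = 65/18
Step 3: cell (0,2) = 3673/1080
Full grid after step 3:
  7871/2160 51407/14400 3673/1080
  12883/3600 20009/6000 15269/4800
  2407/720 44357/14400 767/270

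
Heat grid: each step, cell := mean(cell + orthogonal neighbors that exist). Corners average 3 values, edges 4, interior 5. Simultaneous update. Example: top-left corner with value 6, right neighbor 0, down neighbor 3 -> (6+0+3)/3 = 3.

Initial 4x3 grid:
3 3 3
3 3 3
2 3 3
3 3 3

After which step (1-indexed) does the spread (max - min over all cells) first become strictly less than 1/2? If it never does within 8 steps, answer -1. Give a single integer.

Step 1: max=3, min=8/3, spread=1/3
  -> spread < 1/2 first at step 1
Step 2: max=3, min=329/120, spread=31/120
Step 3: max=3, min=3029/1080, spread=211/1080
Step 4: max=5353/1800, min=307103/108000, spread=14077/108000
Step 5: max=320317/108000, min=2775593/972000, spread=5363/48600
Step 6: max=177131/60000, min=83739191/29160000, spread=93859/1166400
Step 7: max=286263533/97200000, min=5038525519/1749600000, spread=4568723/69984000
Step 8: max=8566381111/2916000000, min=303147564371/104976000000, spread=8387449/167961600

Answer: 1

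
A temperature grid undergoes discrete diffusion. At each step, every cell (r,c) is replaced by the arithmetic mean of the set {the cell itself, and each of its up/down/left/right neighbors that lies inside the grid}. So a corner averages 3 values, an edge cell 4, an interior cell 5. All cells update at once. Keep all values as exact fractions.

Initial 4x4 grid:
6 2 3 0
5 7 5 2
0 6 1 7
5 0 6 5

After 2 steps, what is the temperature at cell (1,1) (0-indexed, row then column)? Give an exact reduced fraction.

Step 1: cell (1,1) = 5
Step 2: cell (1,1) = 102/25
Full grid after step 2:
  40/9 49/12 46/15 23/9
  107/24 102/25 98/25 751/240
  389/120 421/100 363/100 73/16
  119/36 703/240 73/16 17/4

Answer: 102/25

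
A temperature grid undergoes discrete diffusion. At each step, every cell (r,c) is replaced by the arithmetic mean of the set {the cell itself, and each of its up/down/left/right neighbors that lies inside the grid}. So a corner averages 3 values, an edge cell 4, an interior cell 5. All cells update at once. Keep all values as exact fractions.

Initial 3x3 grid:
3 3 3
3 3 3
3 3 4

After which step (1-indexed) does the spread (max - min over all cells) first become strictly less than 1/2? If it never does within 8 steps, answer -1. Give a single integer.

Answer: 1

Derivation:
Step 1: max=10/3, min=3, spread=1/3
  -> spread < 1/2 first at step 1
Step 2: max=59/18, min=3, spread=5/18
Step 3: max=689/216, min=3, spread=41/216
Step 4: max=41011/12960, min=1091/360, spread=347/2592
Step 5: max=2439737/777600, min=10957/3600, spread=2921/31104
Step 6: max=145796539/46656000, min=1321483/432000, spread=24611/373248
Step 7: max=8716802033/2799360000, min=29816741/9720000, spread=207329/4478976
Step 8: max=521914752451/167961600000, min=1594001599/518400000, spread=1746635/53747712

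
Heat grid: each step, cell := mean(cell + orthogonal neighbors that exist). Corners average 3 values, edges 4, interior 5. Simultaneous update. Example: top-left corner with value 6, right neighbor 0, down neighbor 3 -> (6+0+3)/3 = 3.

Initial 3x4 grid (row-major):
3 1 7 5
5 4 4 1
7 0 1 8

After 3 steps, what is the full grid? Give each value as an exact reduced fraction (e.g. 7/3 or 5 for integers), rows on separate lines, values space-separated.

Answer: 2621/720 4427/1200 6923/1800 4387/1080
5971/1600 1753/500 21901/6000 28057/7200
649/180 2793/800 24917/7200 7799/2160

Derivation:
After step 1:
  3 15/4 17/4 13/3
  19/4 14/5 17/5 9/2
  4 3 13/4 10/3
After step 2:
  23/6 69/20 59/15 157/36
  291/80 177/50 91/25 467/120
  47/12 261/80 779/240 133/36
After step 3:
  2621/720 4427/1200 6923/1800 4387/1080
  5971/1600 1753/500 21901/6000 28057/7200
  649/180 2793/800 24917/7200 7799/2160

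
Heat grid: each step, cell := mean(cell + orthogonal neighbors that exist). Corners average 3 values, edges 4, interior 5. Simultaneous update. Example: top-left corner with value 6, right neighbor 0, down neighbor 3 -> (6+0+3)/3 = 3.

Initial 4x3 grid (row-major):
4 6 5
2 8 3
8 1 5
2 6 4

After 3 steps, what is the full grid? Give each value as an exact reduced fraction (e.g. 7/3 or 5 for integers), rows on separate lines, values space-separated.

After step 1:
  4 23/4 14/3
  11/2 4 21/4
  13/4 28/5 13/4
  16/3 13/4 5
After step 2:
  61/12 221/48 47/9
  67/16 261/50 103/24
  1181/240 387/100 191/40
  71/18 1151/240 23/6
After step 3:
  37/8 72467/14400 2033/432
  11647/2400 1663/375 8779/1800
  30461/7200 14149/3000 1677/400
  2459/540 59197/14400 3217/720

Answer: 37/8 72467/14400 2033/432
11647/2400 1663/375 8779/1800
30461/7200 14149/3000 1677/400
2459/540 59197/14400 3217/720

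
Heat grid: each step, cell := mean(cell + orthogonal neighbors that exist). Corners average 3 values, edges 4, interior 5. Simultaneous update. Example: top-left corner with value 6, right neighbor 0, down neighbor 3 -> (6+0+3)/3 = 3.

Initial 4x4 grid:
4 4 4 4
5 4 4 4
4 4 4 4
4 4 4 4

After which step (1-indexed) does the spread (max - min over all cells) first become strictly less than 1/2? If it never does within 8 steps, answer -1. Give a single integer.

Answer: 1

Derivation:
Step 1: max=13/3, min=4, spread=1/3
  -> spread < 1/2 first at step 1
Step 2: max=511/120, min=4, spread=31/120
Step 3: max=4531/1080, min=4, spread=211/1080
Step 4: max=448843/108000, min=4, spread=16843/108000
Step 5: max=4026643/972000, min=36079/9000, spread=130111/972000
Step 6: max=120282367/29160000, min=2167159/540000, spread=3255781/29160000
Step 7: max=3599553691/874800000, min=2171107/540000, spread=82360351/874800000
Step 8: max=107727316891/26244000000, min=391306441/97200000, spread=2074577821/26244000000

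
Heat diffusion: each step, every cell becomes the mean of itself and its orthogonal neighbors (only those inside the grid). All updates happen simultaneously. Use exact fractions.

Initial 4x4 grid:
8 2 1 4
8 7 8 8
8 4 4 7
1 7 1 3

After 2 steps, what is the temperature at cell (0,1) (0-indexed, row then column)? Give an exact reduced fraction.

Step 1: cell (0,1) = 9/2
Step 2: cell (0,1) = 401/80
Full grid after step 2:
  73/12 401/80 1091/240 89/18
  31/5 593/100 267/50 1331/240
  73/12 251/50 513/100 1243/240
  83/18 55/12 58/15 155/36

Answer: 401/80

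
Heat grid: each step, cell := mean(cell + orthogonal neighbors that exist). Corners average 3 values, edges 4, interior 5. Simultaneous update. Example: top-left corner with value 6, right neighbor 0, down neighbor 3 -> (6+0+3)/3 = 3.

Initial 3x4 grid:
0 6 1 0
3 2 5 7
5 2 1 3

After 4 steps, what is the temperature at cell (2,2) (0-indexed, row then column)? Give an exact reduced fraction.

Answer: 668671/216000

Derivation:
Step 1: cell (2,2) = 11/4
Step 2: cell (2,2) = 727/240
Step 3: cell (2,2) = 22903/7200
Step 4: cell (2,2) = 668671/216000
Full grid after step 4:
  5093/1800 211337/72000 644671/216000 405731/129600
  1265677/432000 525473/180000 1121071/360000 2730869/864000
  94099/32400 654011/216000 668671/216000 419231/129600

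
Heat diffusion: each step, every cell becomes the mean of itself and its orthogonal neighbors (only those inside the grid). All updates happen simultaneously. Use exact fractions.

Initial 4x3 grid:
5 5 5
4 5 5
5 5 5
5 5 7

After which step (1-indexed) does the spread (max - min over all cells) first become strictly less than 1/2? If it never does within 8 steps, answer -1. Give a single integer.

Answer: 4

Derivation:
Step 1: max=17/3, min=14/3, spread=1
Step 2: max=50/9, min=569/120, spread=293/360
Step 3: max=581/108, min=5189/1080, spread=23/40
Step 4: max=343393/64800, min=156959/32400, spread=131/288
  -> spread < 1/2 first at step 4
Step 5: max=20353157/3888000, min=4740923/972000, spread=30877/86400
Step 6: max=1211246383/233280000, min=2236109/455625, spread=98309/345600
Step 7: max=72220494197/13996800000, min=8631490309/1749600000, spread=14082541/62208000
Step 8: max=4313074674223/839808000000, min=520080014231/104976000000, spread=135497387/746496000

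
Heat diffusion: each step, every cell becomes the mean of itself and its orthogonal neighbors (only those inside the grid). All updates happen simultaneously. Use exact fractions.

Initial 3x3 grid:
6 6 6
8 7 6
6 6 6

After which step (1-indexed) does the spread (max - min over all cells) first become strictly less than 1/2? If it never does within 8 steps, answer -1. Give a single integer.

Step 1: max=27/4, min=6, spread=3/4
Step 2: max=1601/240, min=37/6, spread=121/240
Step 3: max=94327/14400, min=29959/4800, spread=89/288
  -> spread < 1/2 first at step 3
Step 4: max=5623169/864000, min=1811473/288000, spread=755/3456
Step 5: max=335387143/51840000, min=36382877/5760000, spread=6353/41472
Step 6: max=20057443121/3110400000, min=6574291457/1036800000, spread=53531/497664
Step 7: max=1200257814487/186624000000, min=395388511079/62208000000, spread=450953/5971968
Step 8: max=71894243147489/11197440000000, min=2640764543657/414720000000, spread=3799043/71663616

Answer: 3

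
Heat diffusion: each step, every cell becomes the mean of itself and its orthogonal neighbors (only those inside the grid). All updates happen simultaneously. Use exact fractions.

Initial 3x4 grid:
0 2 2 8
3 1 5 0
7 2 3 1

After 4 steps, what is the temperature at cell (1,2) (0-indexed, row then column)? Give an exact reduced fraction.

Step 1: cell (1,2) = 11/5
Step 2: cell (1,2) = 153/50
Step 3: cell (1,2) = 3961/1500
Step 4: cell (1,2) = 509083/180000
Full grid after step 4:
  316781/129600 141589/54000 74377/27000 193793/64800
  2332909/864000 949991/360000 509083/180000 1201487/432000
  122327/43200 3218/1125 36251/13500 178193/64800

Answer: 509083/180000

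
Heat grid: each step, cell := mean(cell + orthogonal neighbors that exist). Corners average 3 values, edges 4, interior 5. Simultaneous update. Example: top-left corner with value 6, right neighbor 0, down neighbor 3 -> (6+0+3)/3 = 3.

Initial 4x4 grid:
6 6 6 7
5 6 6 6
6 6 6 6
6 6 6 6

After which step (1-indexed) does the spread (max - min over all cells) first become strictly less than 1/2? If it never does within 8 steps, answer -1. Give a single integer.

Step 1: max=19/3, min=17/3, spread=2/3
Step 2: max=113/18, min=689/120, spread=193/360
Step 3: max=1337/216, min=12583/2160, spread=787/2160
  -> spread < 1/2 first at step 3
Step 4: max=199039/32400, min=632597/108000, spread=92599/324000
Step 5: max=5937013/972000, min=19078253/3240000, spread=2135371/9720000
Step 6: max=177349993/29160000, min=35876429/6075000, spread=25715669/145800000
Step 7: max=1060762859/174960000, min=17266106849/2916000000, spread=1239822403/8748000000
Step 8: max=158718121489/26244000000, min=259475776411/43740000000, spread=3790819553/32805000000

Answer: 3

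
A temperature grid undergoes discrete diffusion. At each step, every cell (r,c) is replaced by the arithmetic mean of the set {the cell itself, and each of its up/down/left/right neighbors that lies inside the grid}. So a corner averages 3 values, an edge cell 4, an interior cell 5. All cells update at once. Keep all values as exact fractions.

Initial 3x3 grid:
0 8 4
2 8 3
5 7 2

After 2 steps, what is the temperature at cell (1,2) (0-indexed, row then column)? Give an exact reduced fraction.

Step 1: cell (1,2) = 17/4
Step 2: cell (1,2) = 377/80
Full grid after step 2:
  145/36 71/15 19/4
  347/80 241/50 377/80
  167/36 593/120 55/12

Answer: 377/80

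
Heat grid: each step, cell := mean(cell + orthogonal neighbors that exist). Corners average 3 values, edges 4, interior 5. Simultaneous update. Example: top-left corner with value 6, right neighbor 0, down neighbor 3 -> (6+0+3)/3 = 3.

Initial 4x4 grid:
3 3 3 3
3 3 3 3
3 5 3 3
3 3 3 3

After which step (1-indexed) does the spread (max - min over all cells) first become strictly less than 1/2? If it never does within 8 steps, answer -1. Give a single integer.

Answer: 2

Derivation:
Step 1: max=7/2, min=3, spread=1/2
Step 2: max=86/25, min=3, spread=11/25
  -> spread < 1/2 first at step 2
Step 3: max=3967/1200, min=3, spread=367/1200
Step 4: max=17771/5400, min=913/300, spread=1337/5400
Step 5: max=527669/162000, min=27469/9000, spread=33227/162000
Step 6: max=15794327/4860000, min=166049/54000, spread=849917/4860000
Step 7: max=471114347/145800000, min=2498533/810000, spread=21378407/145800000
Step 8: max=14088462371/4374000000, min=752688343/243000000, spread=540072197/4374000000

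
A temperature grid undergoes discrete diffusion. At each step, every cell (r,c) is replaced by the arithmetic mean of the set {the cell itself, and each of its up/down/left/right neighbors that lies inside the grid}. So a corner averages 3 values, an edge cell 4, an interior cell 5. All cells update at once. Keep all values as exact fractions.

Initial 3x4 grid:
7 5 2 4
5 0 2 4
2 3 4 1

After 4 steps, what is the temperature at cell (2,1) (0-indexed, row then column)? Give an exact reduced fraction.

Step 1: cell (2,1) = 9/4
Step 2: cell (2,1) = 133/48
Step 3: cell (2,1) = 20279/7200
Step 4: cell (2,1) = 647603/216000
Full grid after step 4:
  119117/32400 754603/216000 682043/216000 394363/129600
  167569/48000 191423/60000 1072363/360000 2479577/864000
  12899/4050 647603/216000 199681/72000 119621/43200

Answer: 647603/216000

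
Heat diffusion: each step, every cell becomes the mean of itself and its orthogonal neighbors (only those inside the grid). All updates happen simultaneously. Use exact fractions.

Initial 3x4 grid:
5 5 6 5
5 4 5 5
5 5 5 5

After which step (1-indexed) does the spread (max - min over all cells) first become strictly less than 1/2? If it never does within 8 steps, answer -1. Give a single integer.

Step 1: max=16/3, min=19/4, spread=7/12
Step 2: max=187/36, min=29/6, spread=13/36
  -> spread < 1/2 first at step 2
Step 3: max=2221/432, min=1753/360, spread=587/2160
Step 4: max=330563/64800, min=210577/43200, spread=5879/25920
Step 5: max=2464649/486000, min=12690293/2592000, spread=272701/1555200
Step 6: max=589257349/116640000, min=763502107/155520000, spread=2660923/18662400
Step 7: max=35244124991/6998400000, min=45936921713/9331200000, spread=126629393/1119744000
Step 8: max=2109883212769/419904000000, min=2761854750067/559872000000, spread=1231748807/13436928000

Answer: 2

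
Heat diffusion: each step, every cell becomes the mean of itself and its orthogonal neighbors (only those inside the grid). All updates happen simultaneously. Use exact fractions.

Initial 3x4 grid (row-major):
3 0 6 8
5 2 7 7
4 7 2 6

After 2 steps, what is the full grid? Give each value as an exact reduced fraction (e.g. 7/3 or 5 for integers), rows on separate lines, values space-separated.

Answer: 107/36 223/60 99/20 77/12
157/40 19/5 107/20 119/20
151/36 1127/240 381/80 35/6

Derivation:
After step 1:
  8/3 11/4 21/4 7
  7/2 21/5 24/5 7
  16/3 15/4 11/2 5
After step 2:
  107/36 223/60 99/20 77/12
  157/40 19/5 107/20 119/20
  151/36 1127/240 381/80 35/6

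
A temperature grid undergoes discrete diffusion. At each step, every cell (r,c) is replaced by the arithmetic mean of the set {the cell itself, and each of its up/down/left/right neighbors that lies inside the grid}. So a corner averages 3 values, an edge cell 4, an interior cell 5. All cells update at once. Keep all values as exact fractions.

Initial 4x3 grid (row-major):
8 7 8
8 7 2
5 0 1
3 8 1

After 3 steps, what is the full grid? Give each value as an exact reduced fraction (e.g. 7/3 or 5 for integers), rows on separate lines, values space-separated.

Answer: 7079/1080 9103/1440 733/135
2159/360 379/75 3373/720
833/180 2563/600 2357/720
1189/270 1253/360 3481/1080

Derivation:
After step 1:
  23/3 15/2 17/3
  7 24/5 9/2
  4 21/5 1
  16/3 3 10/3
After step 2:
  133/18 769/120 53/9
  88/15 28/5 479/120
  77/15 17/5 391/120
  37/9 119/30 22/9
After step 3:
  7079/1080 9103/1440 733/135
  2159/360 379/75 3373/720
  833/180 2563/600 2357/720
  1189/270 1253/360 3481/1080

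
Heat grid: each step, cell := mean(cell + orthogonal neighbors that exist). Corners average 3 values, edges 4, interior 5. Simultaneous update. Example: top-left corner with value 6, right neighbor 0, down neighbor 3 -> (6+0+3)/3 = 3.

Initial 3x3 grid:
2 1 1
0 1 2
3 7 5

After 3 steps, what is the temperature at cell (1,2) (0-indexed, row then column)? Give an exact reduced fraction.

Step 1: cell (1,2) = 9/4
Step 2: cell (1,2) = 209/80
Step 3: cell (1,2) = 4041/1600
Full grid after step 3:
  1129/720 23569/14400 2041/1080
  15197/7200 3557/1500 4041/1600
  3061/1080 232/75 7057/2160

Answer: 4041/1600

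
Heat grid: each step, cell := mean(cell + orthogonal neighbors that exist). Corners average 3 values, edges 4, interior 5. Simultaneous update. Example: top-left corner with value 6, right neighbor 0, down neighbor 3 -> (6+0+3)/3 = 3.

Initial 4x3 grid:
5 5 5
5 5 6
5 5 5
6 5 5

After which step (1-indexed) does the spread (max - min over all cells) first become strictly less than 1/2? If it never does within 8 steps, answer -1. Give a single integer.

Step 1: max=16/3, min=5, spread=1/3
  -> spread < 1/2 first at step 1
Step 2: max=95/18, min=5, spread=5/18
Step 3: max=5611/1080, min=3659/720, spread=49/432
Step 4: max=672469/129600, min=109969/21600, spread=2531/25920
Step 5: max=268313089/51840000, min=1105391/216000, spread=3019249/51840000
Step 6: max=268076711/51840000, min=99599051/19440000, spread=297509/6220800
Step 7: max=964276799209/186624000000, min=1496685521/291600000, spread=6398065769/186624000000
Step 8: max=2892097464773/559872000000, min=59909378951/11664000000, spread=131578201/4478976000

Answer: 1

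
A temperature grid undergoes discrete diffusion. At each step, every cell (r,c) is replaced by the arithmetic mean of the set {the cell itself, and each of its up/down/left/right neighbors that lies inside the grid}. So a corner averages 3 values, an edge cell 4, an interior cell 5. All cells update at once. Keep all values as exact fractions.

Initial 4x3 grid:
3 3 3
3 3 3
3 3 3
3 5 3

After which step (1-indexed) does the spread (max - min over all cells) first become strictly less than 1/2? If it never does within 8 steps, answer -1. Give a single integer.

Step 1: max=11/3, min=3, spread=2/3
Step 2: max=427/120, min=3, spread=67/120
Step 3: max=3677/1080, min=3, spread=437/1080
  -> spread < 1/2 first at step 3
Step 4: max=1453531/432000, min=1509/500, spread=29951/86400
Step 5: max=12879821/3888000, min=10283/3375, spread=206761/777600
Step 6: max=5121795571/1555200000, min=8265671/2700000, spread=14430763/62208000
Step 7: max=305043741689/93312000000, min=665652727/216000000, spread=139854109/746496000
Step 8: max=18218631890251/5598720000000, min=60171228977/19440000000, spread=7114543559/44789760000

Answer: 3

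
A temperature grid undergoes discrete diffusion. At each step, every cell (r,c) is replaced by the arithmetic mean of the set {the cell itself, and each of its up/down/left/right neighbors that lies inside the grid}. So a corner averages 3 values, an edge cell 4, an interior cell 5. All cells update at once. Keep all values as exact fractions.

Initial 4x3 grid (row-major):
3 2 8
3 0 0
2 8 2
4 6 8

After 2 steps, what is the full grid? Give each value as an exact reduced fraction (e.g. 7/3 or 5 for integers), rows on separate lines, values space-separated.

After step 1:
  8/3 13/4 10/3
  2 13/5 5/2
  17/4 18/5 9/2
  4 13/2 16/3
After step 2:
  95/36 237/80 109/36
  691/240 279/100 97/30
  277/80 429/100 239/60
  59/12 583/120 49/9

Answer: 95/36 237/80 109/36
691/240 279/100 97/30
277/80 429/100 239/60
59/12 583/120 49/9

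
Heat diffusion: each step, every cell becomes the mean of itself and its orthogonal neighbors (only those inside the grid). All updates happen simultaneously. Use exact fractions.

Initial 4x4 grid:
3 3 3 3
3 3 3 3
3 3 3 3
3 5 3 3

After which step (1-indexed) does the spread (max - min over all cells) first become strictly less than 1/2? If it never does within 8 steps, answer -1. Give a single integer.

Step 1: max=11/3, min=3, spread=2/3
Step 2: max=211/60, min=3, spread=31/60
Step 3: max=1831/540, min=3, spread=211/540
  -> spread < 1/2 first at step 3
Step 4: max=178843/54000, min=3, spread=16843/54000
Step 5: max=1596643/486000, min=13579/4500, spread=130111/486000
Step 6: max=47382367/14580000, min=817159/270000, spread=3255781/14580000
Step 7: max=1412553691/437400000, min=821107/270000, spread=82360351/437400000
Step 8: max=42117316891/13122000000, min=148306441/48600000, spread=2074577821/13122000000

Answer: 3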